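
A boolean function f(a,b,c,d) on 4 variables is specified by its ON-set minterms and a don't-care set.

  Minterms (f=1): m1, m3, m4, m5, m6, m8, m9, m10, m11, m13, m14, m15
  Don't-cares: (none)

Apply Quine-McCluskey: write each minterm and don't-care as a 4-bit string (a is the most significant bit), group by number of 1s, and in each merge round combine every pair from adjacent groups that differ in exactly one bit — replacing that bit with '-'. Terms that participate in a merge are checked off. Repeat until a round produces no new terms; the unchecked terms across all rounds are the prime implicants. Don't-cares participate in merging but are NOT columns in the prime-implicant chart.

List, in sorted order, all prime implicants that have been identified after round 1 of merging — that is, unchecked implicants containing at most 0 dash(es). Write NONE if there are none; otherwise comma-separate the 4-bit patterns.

[col 0] 0001*, 0011*, 0100*, 0101*, 0110*, 1000*, 1001*, 1010*, 1011*, 1101*, 1110*, 1111*
[col 1] -001*, -011*, -101*, -110, 0-01*, 00-1*, 01-0, 010-, 1-01*, 1-10*, 1-11*, 10-0*, 10-1*, 100-*, 101-*, 11-1*, 111-*
[col 2] --01, -0-1, 1--1, 1-1-, 10--
Prime implicants: --01, -0-1, -110, 01-0, 010-, 1--1, 1-1-, 10--

NONE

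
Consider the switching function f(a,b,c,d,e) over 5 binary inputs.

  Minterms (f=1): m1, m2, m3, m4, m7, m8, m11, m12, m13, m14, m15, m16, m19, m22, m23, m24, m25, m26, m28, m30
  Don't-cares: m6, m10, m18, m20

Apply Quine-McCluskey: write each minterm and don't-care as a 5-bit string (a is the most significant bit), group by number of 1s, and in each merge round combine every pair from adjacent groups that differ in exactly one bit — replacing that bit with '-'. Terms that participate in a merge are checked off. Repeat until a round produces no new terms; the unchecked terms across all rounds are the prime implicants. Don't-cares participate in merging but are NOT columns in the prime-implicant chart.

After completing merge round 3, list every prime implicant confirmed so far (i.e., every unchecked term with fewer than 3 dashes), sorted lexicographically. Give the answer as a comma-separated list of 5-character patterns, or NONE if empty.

000-1, 011--, 1100-

Round 0: 00001✓ 00010✓ 00011✓ 00100✓ 00110✓ 00111✓ 01000✓ 01010✓ 01011✓ 01100✓ 01101✓ 01110✓ 01111✓ 10000✓ 10010✓ 10011✓ 10100✓ 10110✓ 10111✓ 11000✓ 11001✓ 11010✓ 11100✓ 11110✓
Round 1: -0010✓ -0011✓ -0100✓ -0110✓ -0111✓ -1000✓ -1010✓ -1100✓ -1110✓ 0-010✓ 0-011✓ 0-100✓ 0-110✓ 0-111✓ 00-10✓ 00-11✓ 000-1 0001-✓ 001-0✓ 0011-✓ 01-00✓ 01-10✓ 01-11✓ 010-0✓ 0101-✓ 011-0✓ 011-1✓ 0110-✓ 0111-✓ 1-000✓ 1-010✓ 1-100✓ 1-110✓ 10-00✓ 10-10✓ 10-11✓ 100-0✓ 1001-✓ 101-0✓ 1011-✓ 11-00✓ 11-10✓ 110-0✓ 1100- 111-0✓
Round 2: --010✓ --100✓ --110✓ -0-10✓ -0-11✓ -001-✓ -01-0✓ -011-✓ -1-00✓ -1-10✓ -10-0✓ -11-0✓ 0--10✓ 0--11✓ 0-01-✓ 0-1-0✓ 0-11-✓ 00-1-✓ 01--0✓ 01-1-✓ 011-- 1--00✓ 1--10✓ 1-0-0✓ 1-1-0✓ 10--0✓ 10-1-✓ 11--0✓
Round 3: ---10 --1-0 -0-1- -1--0 0--1- 1---0
PIs = {---10, --1-0, -0-1-, -1--0, 0--1-, 000-1, 011--, 1---0, 1100-}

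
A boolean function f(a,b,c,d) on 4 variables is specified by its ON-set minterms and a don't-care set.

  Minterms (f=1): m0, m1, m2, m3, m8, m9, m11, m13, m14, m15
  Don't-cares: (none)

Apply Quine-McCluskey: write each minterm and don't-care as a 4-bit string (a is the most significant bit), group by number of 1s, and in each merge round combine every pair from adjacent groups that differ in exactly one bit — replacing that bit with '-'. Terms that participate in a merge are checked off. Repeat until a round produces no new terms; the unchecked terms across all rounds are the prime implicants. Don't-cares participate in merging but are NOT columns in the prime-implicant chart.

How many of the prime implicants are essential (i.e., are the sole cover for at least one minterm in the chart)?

4

[col 0] 0000*, 0001*, 0010*, 0011*, 1000*, 1001*, 1011*, 1101*, 1110*, 1111*
[col 1] -000*, -001*, -011*, 00-0*, 00-1*, 000-*, 001-*, 1-01*, 1-11*, 10-1*, 100-*, 11-1*, 111-
[col 2] -0-1, -00-, 00--, 1--1
Prime implicants: -0-1, -00-, 00--, 1--1, 111-
PI chart (minterm → PIs covering it):
  0 | -00-,00--
  1 | -0-1,-00-,00--
  2 | 00--  (sole → essential)
  3 | -0-1,00--
  8 | -00-  (sole → essential)
  9 | -0-1,-00-,1--1
  11 | -0-1,1--1
  13 | 1--1  (sole → essential)
  14 | 111-  (sole → essential)
  15 | 1--1,111-
Essential prime implicants: -00-, 00--, 1--1, 111-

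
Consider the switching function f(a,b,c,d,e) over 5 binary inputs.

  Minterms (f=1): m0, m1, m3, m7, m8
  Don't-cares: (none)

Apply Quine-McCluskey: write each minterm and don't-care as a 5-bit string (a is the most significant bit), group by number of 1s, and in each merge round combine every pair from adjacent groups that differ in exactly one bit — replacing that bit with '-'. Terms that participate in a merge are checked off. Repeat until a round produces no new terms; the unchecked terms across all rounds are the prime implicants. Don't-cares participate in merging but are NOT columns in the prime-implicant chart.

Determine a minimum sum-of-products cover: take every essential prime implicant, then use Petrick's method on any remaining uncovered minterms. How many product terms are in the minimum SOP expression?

[col 0] 00000*, 00001*, 00011*, 00111*, 01000*
[col 1] 0-000, 00-11, 000-1, 0000-
Prime implicants: 0-000, 00-11, 000-1, 0000-
PI chart (minterm → PIs covering it):
  0 | 0-000,0000-
  1 | 000-1,0000-
  3 | 00-11,000-1
  7 | 00-11  (sole → essential)
  8 | 0-000  (sole → essential)
Essential prime implicants: 0-000, 00-11
Petrick residual → 000-1
Minimum SOP uses 3 PIs: a'c'd'e' + a'b'de + a'b'c'e

3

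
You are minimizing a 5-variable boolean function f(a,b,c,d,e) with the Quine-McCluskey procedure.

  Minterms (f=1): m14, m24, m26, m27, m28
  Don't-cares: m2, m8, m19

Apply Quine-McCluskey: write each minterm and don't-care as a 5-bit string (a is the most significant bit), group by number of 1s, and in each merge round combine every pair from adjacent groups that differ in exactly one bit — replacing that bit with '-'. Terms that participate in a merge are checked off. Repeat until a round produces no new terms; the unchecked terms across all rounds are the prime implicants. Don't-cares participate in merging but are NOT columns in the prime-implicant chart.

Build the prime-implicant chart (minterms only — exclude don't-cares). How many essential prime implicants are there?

[col 0] 00010, 01000*, 01110, 10011*, 11000*, 11010*, 11011*, 11100*
[col 1] -1000, 1-011, 11-00, 110-0, 1101-
Prime implicants: -1000, 00010, 01110, 1-011, 11-00, 110-0, 1101-
PI chart (minterm → PIs covering it):
  14 | 01110  (sole → essential)
  24 | -1000,11-00,110-0
  26 | 110-0,1101-
  27 | 1-011,1101-
  28 | 11-00  (sole → essential)
Essential prime implicants: 01110, 11-00

2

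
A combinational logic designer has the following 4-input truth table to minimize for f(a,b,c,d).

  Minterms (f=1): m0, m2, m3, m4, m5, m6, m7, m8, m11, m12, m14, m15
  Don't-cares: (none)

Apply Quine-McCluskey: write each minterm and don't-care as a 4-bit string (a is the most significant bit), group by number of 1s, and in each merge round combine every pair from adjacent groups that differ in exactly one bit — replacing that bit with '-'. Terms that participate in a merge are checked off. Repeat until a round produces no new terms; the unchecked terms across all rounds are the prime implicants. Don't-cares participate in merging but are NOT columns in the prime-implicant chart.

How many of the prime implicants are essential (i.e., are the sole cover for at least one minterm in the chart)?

3

Round 0: 0000✓ 0010✓ 0011✓ 0100✓ 0101✓ 0110✓ 0111✓ 1000✓ 1011✓ 1100✓ 1110✓ 1111✓
Round 1: -000✓ -011✓ -100✓ -110✓ -111✓ 0-00✓ 0-10✓ 0-11✓ 00-0✓ 001-✓ 01-0✓ 01-1✓ 010-✓ 011-✓ 1-00✓ 1-11✓ 11-0✓ 111-✓
Round 2: --00 --11 -1-0 -11- 0--0 0-1- 01--
PIs = {--00, --11, -1-0, -11-, 0--0, 0-1-, 01--}
Coverage chart:
  m0: --00,0--0
  m2: 0--0,0-1-
  m3: --11,0-1-
  m4: --00,-1-0,0--0,01--
  m5: 01-- ←essential
  m6: -1-0,-11-,0--0,0-1-,01--
  m7: --11,-11-,0-1-,01--
  m8: --00 ←essential
  m11: --11 ←essential
  m12: --00,-1-0
  m14: -1-0,-11-
  m15: --11,-11-
Essential: --00, --11, 01--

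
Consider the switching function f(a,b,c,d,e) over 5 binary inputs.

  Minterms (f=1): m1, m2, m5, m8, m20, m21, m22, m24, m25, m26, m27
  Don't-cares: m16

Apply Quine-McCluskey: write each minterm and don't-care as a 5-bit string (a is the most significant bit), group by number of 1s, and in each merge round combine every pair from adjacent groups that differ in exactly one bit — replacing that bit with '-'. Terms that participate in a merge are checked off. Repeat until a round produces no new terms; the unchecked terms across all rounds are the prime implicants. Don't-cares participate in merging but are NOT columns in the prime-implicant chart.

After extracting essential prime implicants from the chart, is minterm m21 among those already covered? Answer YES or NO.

[col 0] 00001*, 00010, 00101*, 01000*, 10000*, 10100*, 10101*, 10110*, 11000*, 11001*, 11010*, 11011*
[col 1] -0101, -1000, 00-01, 1-000, 10-00, 101-0, 1010-, 110-0*, 110-1*, 1100-*, 1101-*
[col 2] 110--
Prime implicants: -0101, -1000, 00-01, 00010, 1-000, 10-00, 101-0, 1010-, 110--
PI chart (minterm → PIs covering it):
  1 | 00-01  (sole → essential)
  2 | 00010  (sole → essential)
  5 | -0101,00-01
  8 | -1000  (sole → essential)
  20 | 10-00,101-0,1010-
  21 | -0101,1010-
  22 | 101-0  (sole → essential)
  24 | -1000,1-000,110--
  25 | 110--  (sole → essential)
  26 | 110--  (sole → essential)
  27 | 110--  (sole → essential)
Essential prime implicants: -1000, 00-01, 00010, 101-0, 110--

NO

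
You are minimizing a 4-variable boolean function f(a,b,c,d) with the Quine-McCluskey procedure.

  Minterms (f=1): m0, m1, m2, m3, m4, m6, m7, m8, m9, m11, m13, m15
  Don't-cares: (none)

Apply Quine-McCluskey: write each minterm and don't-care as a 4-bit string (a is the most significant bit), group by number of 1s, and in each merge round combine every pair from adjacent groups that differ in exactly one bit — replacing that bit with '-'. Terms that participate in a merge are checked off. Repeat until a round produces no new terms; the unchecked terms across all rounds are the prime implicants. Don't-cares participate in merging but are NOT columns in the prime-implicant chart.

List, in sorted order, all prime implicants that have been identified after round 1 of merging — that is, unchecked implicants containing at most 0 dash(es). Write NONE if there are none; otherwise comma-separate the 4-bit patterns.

NONE

size-2^0 implicants → 0000(✓)  0001(✓)  0010(✓)  0011(✓)  0100(✓)  0110(✓)  0111(✓)  1000(✓)  1001(✓)  1011(✓)  1101(✓)  1111(✓)
size-2^1 implicants → -000(✓)  -001(✓)  -011(✓)  -111(✓)  0-00(✓)  0-10(✓)  0-11(✓)  00-0(✓)  00-1(✓)  000-(✓)  001-(✓)  01-0(✓)  011-(✓)  1-01(✓)  1-11(✓)  10-1(✓)  100-(✓)  11-1(✓)
size-2^2 implicants → --11  -0-1  -00-  0--0  0-1-  00--  1--1
Unchecked terms (primes): --11, -0-1, -00-, 0--0, 0-1-, 00--, 1--1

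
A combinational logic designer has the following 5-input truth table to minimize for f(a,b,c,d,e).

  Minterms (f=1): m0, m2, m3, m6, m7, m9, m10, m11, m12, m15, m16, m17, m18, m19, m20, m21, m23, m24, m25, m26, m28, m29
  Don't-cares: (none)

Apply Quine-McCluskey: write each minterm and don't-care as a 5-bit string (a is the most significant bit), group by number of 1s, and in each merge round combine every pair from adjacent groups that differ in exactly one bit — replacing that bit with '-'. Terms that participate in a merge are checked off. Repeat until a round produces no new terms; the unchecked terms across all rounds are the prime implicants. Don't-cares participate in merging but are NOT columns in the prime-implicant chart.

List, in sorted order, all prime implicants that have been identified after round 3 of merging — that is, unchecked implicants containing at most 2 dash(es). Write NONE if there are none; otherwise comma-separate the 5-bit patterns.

Round 0: 00000✓ 00010✓ 00011✓ 00110✓ 00111✓ 01001✓ 01010✓ 01011✓ 01100✓ 01111✓ 10000✓ 10001✓ 10010✓ 10011✓ 10100✓ 10101✓ 10111✓ 11000✓ 11001✓ 11010✓ 11100✓ 11101✓
Round 1: -0000✓ -0010✓ -0011✓ -0111✓ -1001 -1010✓ -1100 0-010✓ 0-011✓ 0-111✓ 00-10✓ 00-11✓ 000-0✓ 0001-✓ 0011-✓ 01-11✓ 010-1 0101-✓ 1-000✓ 1-001✓ 1-010✓ 1-100✓ 1-101✓ 10-00✓ 10-01✓ 10-11✓ 100-0✓ 100-1✓ 1000-✓ 1001-✓ 101-1✓ 1010-✓ 11-00✓ 11-01✓ 110-0✓ 1100-✓ 1110-✓
Round 2: --010 -0-11 -00-0 -001- 0--11 0-01- 00-1- 1--00✓ 1--01✓ 1-0-0 1-00-✓ 1-10-✓ 10--1 10-0-✓ 100-- 11-0-✓
Round 3: 1--0-
PIs = {--010, -0-11, -00-0, -001-, -1001, -1100, 0--11, 0-01-, 00-1-, 010-1, 1--0-, 1-0-0, 10--1, 100--}

--010, -0-11, -00-0, -001-, -1001, -1100, 0--11, 0-01-, 00-1-, 010-1, 1-0-0, 10--1, 100--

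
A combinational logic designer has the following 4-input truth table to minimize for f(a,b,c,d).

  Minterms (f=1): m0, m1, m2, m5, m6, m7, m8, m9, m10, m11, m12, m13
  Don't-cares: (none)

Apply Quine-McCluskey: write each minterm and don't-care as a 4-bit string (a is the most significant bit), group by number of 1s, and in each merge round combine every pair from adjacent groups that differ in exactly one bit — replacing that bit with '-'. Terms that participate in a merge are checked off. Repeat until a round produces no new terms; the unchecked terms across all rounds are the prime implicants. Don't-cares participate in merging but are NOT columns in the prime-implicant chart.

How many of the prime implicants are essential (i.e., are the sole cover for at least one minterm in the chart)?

2

size-2^0 implicants → 0000(✓)  0001(✓)  0010(✓)  0101(✓)  0110(✓)  0111(✓)  1000(✓)  1001(✓)  1010(✓)  1011(✓)  1100(✓)  1101(✓)
size-2^1 implicants → -000(✓)  -001(✓)  -010(✓)  -101(✓)  0-01(✓)  0-10  00-0(✓)  000-(✓)  01-1  011-  1-00(✓)  1-01(✓)  10-0(✓)  10-1(✓)  100-(✓)  101-(✓)  110-(✓)
size-2^2 implicants → --01  -0-0  -00-  1-0-  10--
Unchecked terms (primes): --01, -0-0, -00-, 0-10, 01-1, 011-, 1-0-, 10--
Minterm coverage:
  m0 ⊆ -0-0,-00-
  m1 ⊆ --01,-00-
  m2 ⊆ -0-0,0-10
  m5 ⊆ --01,01-1
  m6 ⊆ 0-10,011-
  m7 ⊆ 01-1,011-
  m8 ⊆ -0-0,-00-,1-0-,10--
  m9 ⊆ --01,-00-,1-0-,10--
  m10 ⊆ -0-0,10--
  m11 ⊆ 10-- [E]
  m12 ⊆ 1-0- [E]
  m13 ⊆ --01,1-0-
E = {1-0-, 10--}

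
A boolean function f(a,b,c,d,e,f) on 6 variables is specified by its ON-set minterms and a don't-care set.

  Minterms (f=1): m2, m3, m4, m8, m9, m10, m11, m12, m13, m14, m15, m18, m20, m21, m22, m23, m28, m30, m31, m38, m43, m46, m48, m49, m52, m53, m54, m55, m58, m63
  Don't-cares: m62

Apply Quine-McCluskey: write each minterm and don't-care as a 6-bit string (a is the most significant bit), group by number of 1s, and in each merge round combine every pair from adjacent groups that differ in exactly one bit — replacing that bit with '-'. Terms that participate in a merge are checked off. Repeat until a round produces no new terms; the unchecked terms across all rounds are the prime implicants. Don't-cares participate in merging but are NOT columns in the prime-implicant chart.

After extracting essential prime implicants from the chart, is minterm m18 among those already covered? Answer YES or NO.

Round 0: 000010✓ 000011✓ 000100✓ 001000✓ 001001✓ 001010✓ 001011✓ 001100✓ 001101✓ 001110✓ 001111✓ 010010✓ 010100✓ 010101✓ 010110✓ 010111✓ 011100✓ 011110✓ 011111✓ 100110✓ 101011✓ 101110✓ 110000✓ 110001✓ 110100✓ 110101✓ 110110✓ 110111✓ 111010✓ 111110✓ 111111✓
Round 1: -01011 -01110✓ -10100✓ -10101✓ -10110✓ -10111✓ -11110✓ -11111✓ 0-0010 0-0100✓ 0-1100✓ 0-1110✓ 0-1111✓ 00-010✓ 00-011✓ 00-100✓ 00001-✓ 001-00✓ 001-01✓ 001-10✓ 001-11✓ 0010-0✓ 0010-1✓ 00100-✓ 00101-✓ 0011-0✓ 0011-1✓ 00110-✓ 00111-✓ 01-100✓ 01-110✓ 01-111✓ 010-10 0101-0✓ 0101-1✓ 01010-✓ 01011-✓ 0111-0✓ 01111-✓ 1-0110✓ 1-1110✓ 10-110✓ 11-110✓ 11-111✓ 110-00✓ 110-01✓ 11000-✓ 1101-0✓ 1101-1✓ 11010-✓ 11011-✓ 111-10 11111-✓
Round 2: --1110 -1-110✓ -1-111✓ -101-0✓ -101-1✓ -1010-✓ -1011-✓ -1111-✓ 0--100 0-11-0 0-111- 00-01- 001--0✓ 001--1✓ 001-0-✓ 001-1-✓ 0010--✓ 0011--✓ 01-1-0 01-11-✓ 0101--✓ 1--110 11-11-✓ 110-0- 1101--✓
Round 3: -1-11- -101-- 001---
PIs = {--1110, -01011, -1-11-, -101--, 0--100, 0-0010, 0-11-0, 0-111-, 00-01-, 001---, 01-1-0, 010-10, 1--110, 110-0-, 111-10}
Coverage chart:
  m2: 0-0010,00-01-
  m3: 00-01- ←essential
  m4: 0--100 ←essential
  m8: 001--- ←essential
  m9: 001--- ←essential
  m10: 00-01-,001---
  m11: -01011,00-01-,001---
  m12: 0--100,0-11-0,001---
  m13: 001--- ←essential
  m14: --1110,0-11-0,0-111-,001---
  m15: 0-111-,001---
  m18: 0-0010,010-10
  m20: -101--,0--100,01-1-0
  m21: -101-- ←essential
  m22: -1-11-,-101--,01-1-0,010-10
  m23: -1-11-,-101--
  m28: 0--100,0-11-0,01-1-0
  m30: --1110,-1-11-,0-11-0,0-111-,01-1-0
  m31: -1-11-,0-111-
  m38: 1--110 ←essential
  m43: -01011 ←essential
  m46: --1110,1--110
  m48: 110-0- ←essential
  m49: 110-0- ←essential
  m52: -101--,110-0-
  m53: -101--,110-0-
  m54: -1-11-,-101--,1--110
  m55: -1-11-,-101--
  m58: 111-10 ←essential
  m63: -1-11- ←essential
Essential: -01011, -1-11-, -101--, 0--100, 00-01-, 001---, 1--110, 110-0-, 111-10

NO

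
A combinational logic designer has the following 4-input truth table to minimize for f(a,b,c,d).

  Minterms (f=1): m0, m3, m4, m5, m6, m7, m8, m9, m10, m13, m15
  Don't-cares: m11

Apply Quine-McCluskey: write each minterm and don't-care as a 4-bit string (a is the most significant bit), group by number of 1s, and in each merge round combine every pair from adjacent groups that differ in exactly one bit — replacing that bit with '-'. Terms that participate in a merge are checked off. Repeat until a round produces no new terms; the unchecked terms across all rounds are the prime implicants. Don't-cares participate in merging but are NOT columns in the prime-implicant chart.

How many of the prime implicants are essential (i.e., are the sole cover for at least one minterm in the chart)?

3

[col 0] 0000*, 0011*, 0100*, 0101*, 0110*, 0111*, 1000*, 1001*, 1010*, 1011*, 1101*, 1111*
[col 1] -000, -011*, -101*, -111*, 0-00, 0-11*, 01-0*, 01-1*, 010-*, 011-*, 1-01*, 1-11*, 10-0*, 10-1*, 100-*, 101-*, 11-1*
[col 2] --11, -1-1, 01--, 1--1, 10--
Prime implicants: --11, -000, -1-1, 0-00, 01--, 1--1, 10--
PI chart (minterm → PIs covering it):
  0 | -000,0-00
  3 | --11  (sole → essential)
  4 | 0-00,01--
  5 | -1-1,01--
  6 | 01--  (sole → essential)
  7 | --11,-1-1,01--
  8 | -000,10--
  9 | 1--1,10--
  10 | 10--  (sole → essential)
  13 | -1-1,1--1
  15 | --11,-1-1,1--1
Essential prime implicants: --11, 01--, 10--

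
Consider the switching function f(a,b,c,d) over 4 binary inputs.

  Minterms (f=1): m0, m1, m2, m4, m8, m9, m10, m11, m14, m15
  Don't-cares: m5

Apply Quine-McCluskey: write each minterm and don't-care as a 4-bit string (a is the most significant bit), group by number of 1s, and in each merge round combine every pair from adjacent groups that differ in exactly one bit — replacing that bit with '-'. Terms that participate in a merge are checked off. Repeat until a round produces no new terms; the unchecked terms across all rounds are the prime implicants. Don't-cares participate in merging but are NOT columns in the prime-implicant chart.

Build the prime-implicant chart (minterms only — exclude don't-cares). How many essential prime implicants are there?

3

size-2^0 implicants → 0000(✓)  0001(✓)  0010(✓)  0100(✓)  0101(✓)  1000(✓)  1001(✓)  1010(✓)  1011(✓)  1110(✓)  1111(✓)
size-2^1 implicants → -000(✓)  -001(✓)  -010(✓)  0-00(✓)  0-01(✓)  00-0(✓)  000-(✓)  010-(✓)  1-10(✓)  1-11(✓)  10-0(✓)  10-1(✓)  100-(✓)  101-(✓)  111-(✓)
size-2^2 implicants → -0-0  -00-  0-0-  1-1-  10--
Unchecked terms (primes): -0-0, -00-, 0-0-, 1-1-, 10--
Minterm coverage:
  m0 ⊆ -0-0,-00-,0-0-
  m1 ⊆ -00-,0-0-
  m2 ⊆ -0-0 [E]
  m4 ⊆ 0-0- [E]
  m8 ⊆ -0-0,-00-,10--
  m9 ⊆ -00-,10--
  m10 ⊆ -0-0,1-1-,10--
  m11 ⊆ 1-1-,10--
  m14 ⊆ 1-1- [E]
  m15 ⊆ 1-1- [E]
E = {-0-0, 0-0-, 1-1-}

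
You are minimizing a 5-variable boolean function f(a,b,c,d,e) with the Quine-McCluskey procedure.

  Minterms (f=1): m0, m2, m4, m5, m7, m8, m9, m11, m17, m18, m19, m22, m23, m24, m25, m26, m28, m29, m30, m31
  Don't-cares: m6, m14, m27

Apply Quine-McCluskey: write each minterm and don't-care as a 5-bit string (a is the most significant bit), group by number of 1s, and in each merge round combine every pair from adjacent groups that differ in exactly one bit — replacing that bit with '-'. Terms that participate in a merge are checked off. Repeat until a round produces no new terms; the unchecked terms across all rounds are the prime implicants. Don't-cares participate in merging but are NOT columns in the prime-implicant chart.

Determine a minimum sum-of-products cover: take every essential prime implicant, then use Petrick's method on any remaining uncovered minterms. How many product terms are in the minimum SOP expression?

7

size-2^0 implicants → 00000(✓)  00010(✓)  00100(✓)  00101(✓)  00110(✓)  00111(✓)  01000(✓)  01001(✓)  01011(✓)  01110(✓)  10001(✓)  10010(✓)  10011(✓)  10110(✓)  10111(✓)  11000(✓)  11001(✓)  11010(✓)  11011(✓)  11100(✓)  11101(✓)  11110(✓)  11111(✓)
size-2^1 implicants → -0010(✓)  -0110(✓)  -0111(✓)  -1000(✓)  -1001(✓)  -1011(✓)  -1110(✓)  0-000  0-110(✓)  00-00(✓)  00-10(✓)  000-0(✓)  001-0(✓)  001-1(✓)  0010-(✓)  0011-(✓)  010-1(✓)  0100-(✓)  1-001(✓)  1-010(✓)  1-011(✓)  1-110(✓)  1-111(✓)  10-10(✓)  10-11(✓)  100-1(✓)  1001-(✓)  1011-(✓)  11-00(✓)  11-01(✓)  11-10(✓)  11-11(✓)  110-0(✓)  110-1(✓)  1100-(✓)  1101-(✓)  111-0(✓)  111-1(✓)  1110-(✓)  1111-(✓)
size-2^2 implicants → --110  -0-10  -011-  -10-1  -100-  00--0  001--  1--10(✓)  1--11(✓)  1-0-1  1-01-(✓)  1-11-(✓)  10-1-(✓)  11--0(✓)  11--1(✓)  11-0-(✓)  11-1-(✓)  110--(✓)  111--(✓)
size-2^3 implicants → 1--1-  11---
Unchecked terms (primes): --110, -0-10, -011-, -10-1, -100-, 0-000, 00--0, 001--, 1--1-, 1-0-1, 11---
Minterm coverage:
  m0 ⊆ 0-000,00--0
  m2 ⊆ -0-10,00--0
  m4 ⊆ 00--0,001--
  m5 ⊆ 001-- [E]
  m7 ⊆ -011-,001--
  m8 ⊆ -100-,0-000
  m9 ⊆ -10-1,-100-
  m11 ⊆ -10-1 [E]
  m17 ⊆ 1-0-1 [E]
  m18 ⊆ -0-10,1--1-
  m19 ⊆ 1--1-,1-0-1
  m22 ⊆ --110,-0-10,-011-,1--1-
  m23 ⊆ -011-,1--1-
  m24 ⊆ -100-,11---
  m25 ⊆ -10-1,-100-,1-0-1,11---
  m26 ⊆ 1--1-,11---
  m28 ⊆ 11--- [E]
  m29 ⊆ 11--- [E]
  m30 ⊆ --110,1--1-,11---
  m31 ⊆ 1--1-,11---
E = {-10-1, 001--, 1-0-1, 11---}
Petrick residual → -0-10, -011-, 0-000
Cover = b'de' + b'cd + bc'e + a'c'd'e' + a'b'c + ac'e + ab  |cover|=7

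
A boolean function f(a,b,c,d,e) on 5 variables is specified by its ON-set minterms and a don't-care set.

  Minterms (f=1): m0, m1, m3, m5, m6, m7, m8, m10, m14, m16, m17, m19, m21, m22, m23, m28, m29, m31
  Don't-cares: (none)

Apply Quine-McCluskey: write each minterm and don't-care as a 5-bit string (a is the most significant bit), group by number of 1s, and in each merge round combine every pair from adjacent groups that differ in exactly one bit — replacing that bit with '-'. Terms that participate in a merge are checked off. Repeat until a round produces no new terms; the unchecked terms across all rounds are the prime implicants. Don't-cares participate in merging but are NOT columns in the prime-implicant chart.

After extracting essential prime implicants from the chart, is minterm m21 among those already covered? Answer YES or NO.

[col 0] 00000*, 00001*, 00011*, 00101*, 00110*, 00111*, 01000*, 01010*, 01110*, 10000*, 10001*, 10011*, 10101*, 10110*, 10111*, 11100*, 11101*, 11111*
[col 1] -0000*, -0001*, -0011*, -0101*, -0110*, -0111*, 0-000, 0-110, 00-01*, 00-11*, 000-1*, 0000-*, 001-1*, 0011-*, 01-10, 010-0, 1-101*, 1-111*, 10-01*, 10-11*, 100-1*, 1000-*, 101-1*, 1011-*, 111-1*, 1110-
[col 2] -0-01*, -0-11*, -00-1*, -000-, -01-1*, -011-, 00--1*, 1-1-1, 10--1*
[col 3] -0--1
Prime implicants: -0--1, -000-, -011-, 0-000, 0-110, 01-10, 010-0, 1-1-1, 1110-
PI chart (minterm → PIs covering it):
  0 | -000-,0-000
  1 | -0--1,-000-
  3 | -0--1  (sole → essential)
  5 | -0--1  (sole → essential)
  6 | -011-,0-110
  7 | -0--1,-011-
  8 | 0-000,010-0
  10 | 01-10,010-0
  14 | 0-110,01-10
  16 | -000-  (sole → essential)
  17 | -0--1,-000-
  19 | -0--1  (sole → essential)
  21 | -0--1,1-1-1
  22 | -011-  (sole → essential)
  23 | -0--1,-011-,1-1-1
  28 | 1110-  (sole → essential)
  29 | 1-1-1,1110-
  31 | 1-1-1  (sole → essential)
Essential prime implicants: -0--1, -000-, -011-, 1-1-1, 1110-

YES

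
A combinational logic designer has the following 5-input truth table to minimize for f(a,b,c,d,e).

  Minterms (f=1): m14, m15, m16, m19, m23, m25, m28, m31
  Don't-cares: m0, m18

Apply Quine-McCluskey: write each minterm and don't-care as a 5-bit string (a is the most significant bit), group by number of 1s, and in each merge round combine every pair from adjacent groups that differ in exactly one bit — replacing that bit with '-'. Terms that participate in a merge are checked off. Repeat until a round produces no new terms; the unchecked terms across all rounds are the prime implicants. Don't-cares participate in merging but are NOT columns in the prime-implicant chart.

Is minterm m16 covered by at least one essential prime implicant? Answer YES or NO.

NO

Round 0: 00000✓ 01110✓ 01111✓ 10000✓ 10010✓ 10011✓ 10111✓ 11001 11100 11111✓
Round 1: -0000 -1111 0111- 1-111 10-11 100-0 1001-
PIs = {-0000, -1111, 0111-, 1-111, 10-11, 100-0, 1001-, 11001, 11100}
Coverage chart:
  m14: 0111- ←essential
  m15: -1111,0111-
  m16: -0000,100-0
  m19: 10-11,1001-
  m23: 1-111,10-11
  m25: 11001 ←essential
  m28: 11100 ←essential
  m31: -1111,1-111
Essential: 0111-, 11001, 11100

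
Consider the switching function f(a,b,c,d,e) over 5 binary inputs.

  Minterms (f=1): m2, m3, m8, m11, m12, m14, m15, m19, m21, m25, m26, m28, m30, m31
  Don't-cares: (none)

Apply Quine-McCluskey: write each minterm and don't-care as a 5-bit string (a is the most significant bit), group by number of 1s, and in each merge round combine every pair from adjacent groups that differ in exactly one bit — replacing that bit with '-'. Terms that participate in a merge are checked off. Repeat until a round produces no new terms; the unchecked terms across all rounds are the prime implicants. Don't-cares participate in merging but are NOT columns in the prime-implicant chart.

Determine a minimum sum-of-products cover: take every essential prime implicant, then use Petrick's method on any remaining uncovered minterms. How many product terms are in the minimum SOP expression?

Round 0: 00010✓ 00011✓ 01000✓ 01011✓ 01100✓ 01110✓ 01111✓ 10011✓ 10101 11001 11010✓ 11100✓ 11110✓ 11111✓
Round 1: -0011 -1100✓ -1110✓ -1111✓ 0-011 0001- 01-00 01-11 011-0✓ 0111-✓ 11-10 111-0✓ 1111-✓
Round 2: -11-0 -111-
PIs = {-0011, -11-0, -111-, 0-011, 0001-, 01-00, 01-11, 10101, 11-10, 11001}
Coverage chart:
  m2: 0001- ←essential
  m3: -0011,0-011,0001-
  m8: 01-00 ←essential
  m11: 0-011,01-11
  m12: -11-0,01-00
  m14: -11-0,-111-
  m15: -111-,01-11
  m19: -0011 ←essential
  m21: 10101 ←essential
  m25: 11001 ←essential
  m26: 11-10 ←essential
  m28: -11-0 ←essential
  m30: -11-0,-111-,11-10
  m31: -111- ←essential
Essential: -0011, -11-0, -111-, 0001-, 01-00, 10101, 11-10, 11001
Petrick residual → 0-011
Min cover (9 terms): b'c'de + bce' + bcd + a'c'de + a'b'c'd + a'bd'e' + ab'cd'e + abde' + abc'd'e

9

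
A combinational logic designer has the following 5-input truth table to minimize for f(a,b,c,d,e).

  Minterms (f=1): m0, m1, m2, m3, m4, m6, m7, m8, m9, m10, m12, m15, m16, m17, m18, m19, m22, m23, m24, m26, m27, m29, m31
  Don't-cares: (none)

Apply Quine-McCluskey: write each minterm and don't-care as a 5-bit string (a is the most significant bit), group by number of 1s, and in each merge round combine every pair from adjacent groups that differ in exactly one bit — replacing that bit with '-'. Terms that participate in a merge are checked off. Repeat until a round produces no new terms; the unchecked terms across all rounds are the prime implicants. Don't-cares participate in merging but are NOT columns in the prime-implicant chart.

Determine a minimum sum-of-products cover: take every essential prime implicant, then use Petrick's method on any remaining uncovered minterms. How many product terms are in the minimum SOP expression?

[col 0] 00000*, 00001*, 00010*, 00011*, 00100*, 00110*, 00111*, 01000*, 01001*, 01010*, 01100*, 01111*, 10000*, 10001*, 10010*, 10011*, 10110*, 10111*, 11000*, 11010*, 11011*, 11101*, 11111*
[col 1] -0000*, -0001*, -0010*, -0011*, -0110*, -0111*, -1000*, -1010*, -1111*, 0-000*, 0-001*, 0-010*, 0-100*, 0-111*, 00-00*, 00-10*, 00-11*, 000-0*, 000-1*, 0000-*, 0001-*, 001-0*, 0011-*, 01-00*, 010-0*, 0100-*, 1-000*, 1-010*, 1-011*, 1-111*, 10-10*, 10-11*, 100-0*, 100-1*, 1000-*, 1001-*, 1011-*, 11-11*, 110-0*, 1101-*, 111-1
[col 2] --000*, --010*, --111, -0-10*, -0-11*, -00-0*, -00-1*, -000-*, -001-*, -011-*, -10-0*, 0--00, 0-0-0*, 0-00-, 00--0, 00-1-*, 000--*, 1--11, 1-0-0*, 1-01-, 10-1-*, 100--*
[col 3] --0-0, -0-1-, -00--
Prime implicants: --0-0, --111, -0-1-, -00--, 0--00, 0-00-, 00--0, 1--11, 1-01-, 111-1
PI chart (minterm → PIs covering it):
  0 | --0-0,-00--,0--00,0-00-,00--0
  1 | -00--,0-00-
  2 | --0-0,-0-1-,-00--,00--0
  3 | -0-1-,-00--
  4 | 0--00,00--0
  6 | -0-1-,00--0
  7 | --111,-0-1-
  8 | --0-0,0--00,0-00-
  9 | 0-00-  (sole → essential)
  10 | --0-0  (sole → essential)
  12 | 0--00  (sole → essential)
  15 | --111  (sole → essential)
  16 | --0-0,-00--
  17 | -00--  (sole → essential)
  18 | --0-0,-0-1-,-00--,1-01-
  19 | -0-1-,-00--,1--11,1-01-
  22 | -0-1-  (sole → essential)
  23 | --111,-0-1-,1--11
  24 | --0-0  (sole → essential)
  26 | --0-0,1-01-
  27 | 1--11,1-01-
  29 | 111-1  (sole → essential)
  31 | --111,1--11,111-1
Essential prime implicants: --0-0, --111, -0-1-, -00--, 0--00, 0-00-, 111-1
Petrick residual → 1--11
Minimum SOP uses 8 PIs: c'e' + cde + b'd + b'c' + a'd'e' + a'c'd' + ade + abce

8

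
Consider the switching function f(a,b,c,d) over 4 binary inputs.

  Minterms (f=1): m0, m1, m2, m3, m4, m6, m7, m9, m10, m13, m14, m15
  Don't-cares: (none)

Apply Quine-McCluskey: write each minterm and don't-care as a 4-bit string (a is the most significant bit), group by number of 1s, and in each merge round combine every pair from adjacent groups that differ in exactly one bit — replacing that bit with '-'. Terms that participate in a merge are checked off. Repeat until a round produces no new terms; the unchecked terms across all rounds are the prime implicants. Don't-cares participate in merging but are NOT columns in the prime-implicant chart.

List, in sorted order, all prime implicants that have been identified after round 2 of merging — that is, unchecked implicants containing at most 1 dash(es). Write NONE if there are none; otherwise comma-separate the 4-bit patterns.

[col 0] 0000*, 0001*, 0010*, 0011*, 0100*, 0110*, 0111*, 1001*, 1010*, 1101*, 1110*, 1111*
[col 1] -001, -010*, -110*, -111*, 0-00*, 0-10*, 0-11*, 00-0*, 00-1*, 000-*, 001-*, 01-0*, 011-*, 1-01, 1-10*, 11-1, 111-*
[col 2] --10, -11-, 0--0, 0-1-, 00--
Prime implicants: --10, -001, -11-, 0--0, 0-1-, 00--, 1-01, 11-1

-001, 1-01, 11-1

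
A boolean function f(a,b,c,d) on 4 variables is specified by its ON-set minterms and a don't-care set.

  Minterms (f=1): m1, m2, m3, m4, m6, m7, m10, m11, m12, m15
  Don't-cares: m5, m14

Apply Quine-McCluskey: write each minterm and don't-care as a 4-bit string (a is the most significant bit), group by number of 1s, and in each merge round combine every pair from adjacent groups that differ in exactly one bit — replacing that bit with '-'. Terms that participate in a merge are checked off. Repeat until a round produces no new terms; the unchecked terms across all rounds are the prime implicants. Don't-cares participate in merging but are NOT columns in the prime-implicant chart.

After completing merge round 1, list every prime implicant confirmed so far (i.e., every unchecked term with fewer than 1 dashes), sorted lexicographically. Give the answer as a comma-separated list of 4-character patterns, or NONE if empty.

Round 0: 0001✓ 0010✓ 0011✓ 0100✓ 0101✓ 0110✓ 0111✓ 1010✓ 1011✓ 1100✓ 1110✓ 1111✓
Round 1: -010✓ -011✓ -100✓ -110✓ -111✓ 0-01✓ 0-10✓ 0-11✓ 00-1✓ 001-✓ 01-0✓ 01-1✓ 010-✓ 011-✓ 1-10✓ 1-11✓ 101-✓ 11-0✓ 111-✓
Round 2: --10✓ --11✓ -01-✓ -1-0 -11-✓ 0--1 0-1-✓ 01-- 1-1-✓
Round 3: --1-
PIs = {--1-, -1-0, 0--1, 01--}

NONE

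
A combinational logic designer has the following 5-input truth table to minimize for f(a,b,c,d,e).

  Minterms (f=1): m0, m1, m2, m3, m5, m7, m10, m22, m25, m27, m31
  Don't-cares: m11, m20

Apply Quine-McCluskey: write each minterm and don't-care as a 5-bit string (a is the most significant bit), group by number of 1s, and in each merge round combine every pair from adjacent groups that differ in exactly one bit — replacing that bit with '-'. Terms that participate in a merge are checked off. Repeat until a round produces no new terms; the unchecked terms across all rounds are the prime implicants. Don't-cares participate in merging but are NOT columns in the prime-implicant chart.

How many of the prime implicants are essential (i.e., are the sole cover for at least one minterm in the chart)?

6

[col 0] 00000*, 00001*, 00010*, 00011*, 00101*, 00111*, 01010*, 01011*, 10100*, 10110*, 11001*, 11011*, 11111*
[col 1] -1011, 0-010*, 0-011*, 00-01*, 00-11*, 000-0*, 000-1*, 0000-*, 0001-*, 001-1*, 0101-*, 101-0, 11-11, 110-1
[col 2] 0-01-, 00--1, 000--
Prime implicants: -1011, 0-01-, 00--1, 000--, 101-0, 11-11, 110-1
PI chart (minterm → PIs covering it):
  0 | 000--  (sole → essential)
  1 | 00--1,000--
  2 | 0-01-,000--
  3 | 0-01-,00--1,000--
  5 | 00--1  (sole → essential)
  7 | 00--1  (sole → essential)
  10 | 0-01-  (sole → essential)
  22 | 101-0  (sole → essential)
  25 | 110-1  (sole → essential)
  27 | -1011,11-11,110-1
  31 | 11-11  (sole → essential)
Essential prime implicants: 0-01-, 00--1, 000--, 101-0, 11-11, 110-1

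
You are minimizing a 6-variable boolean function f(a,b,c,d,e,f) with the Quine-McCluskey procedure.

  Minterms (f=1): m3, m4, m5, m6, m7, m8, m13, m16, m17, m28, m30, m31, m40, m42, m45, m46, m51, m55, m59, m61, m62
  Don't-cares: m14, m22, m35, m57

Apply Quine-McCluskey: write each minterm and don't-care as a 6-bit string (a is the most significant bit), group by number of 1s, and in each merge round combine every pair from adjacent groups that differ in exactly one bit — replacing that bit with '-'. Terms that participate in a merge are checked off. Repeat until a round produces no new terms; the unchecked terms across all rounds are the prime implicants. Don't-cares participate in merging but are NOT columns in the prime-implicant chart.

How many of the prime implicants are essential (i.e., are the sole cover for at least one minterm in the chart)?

7

[col 0] 000011*, 000100*, 000101*, 000110*, 000111*, 001000*, 001101*, 001110*, 010000*, 010001*, 010110*, 011100*, 011110*, 011111*, 100011*, 101000*, 101010*, 101101*, 101110*, 110011*, 110111*, 111001*, 111011*, 111101*, 111110*
[col 1] -00011, -01000, -01101, -01110*, -11110*, 0-0110*, 0-1110*, 00-101, 00-110*, 000-11, 0001-0*, 0001-1*, 00010-*, 00011-*, 01-110*, 01000-, 0111-0, 01111-, 1-0011, 1-1101, 1-1110*, 101-10, 1010-0, 11-011, 110-11, 111-01, 1110-1
[col 2] --1110, 0--110, 0001--
Prime implicants: --1110, -00011, -01000, -01101, 0--110, 00-101, 000-11, 0001--, 01000-, 0111-0, 01111-, 1-0011, 1-1101, 101-10, 1010-0, 11-011, 110-11, 111-01, 1110-1
PI chart (minterm → PIs covering it):
  3 | -00011,000-11
  4 | 0001--  (sole → essential)
  5 | 00-101,0001--
  6 | 0--110,0001--
  7 | 000-11,0001--
  8 | -01000  (sole → essential)
  13 | -01101,00-101
  16 | 01000-  (sole → essential)
  17 | 01000-  (sole → essential)
  28 | 0111-0  (sole → essential)
  30 | --1110,0--110,0111-0,01111-
  31 | 01111-  (sole → essential)
  40 | -01000,1010-0
  42 | 101-10,1010-0
  45 | -01101,1-1101
  46 | --1110,101-10
  51 | 1-0011,11-011,110-11
  55 | 110-11  (sole → essential)
  59 | 11-011,1110-1
  61 | 1-1101,111-01
  62 | --1110  (sole → essential)
Essential prime implicants: --1110, -01000, 0001--, 01000-, 0111-0, 01111-, 110-11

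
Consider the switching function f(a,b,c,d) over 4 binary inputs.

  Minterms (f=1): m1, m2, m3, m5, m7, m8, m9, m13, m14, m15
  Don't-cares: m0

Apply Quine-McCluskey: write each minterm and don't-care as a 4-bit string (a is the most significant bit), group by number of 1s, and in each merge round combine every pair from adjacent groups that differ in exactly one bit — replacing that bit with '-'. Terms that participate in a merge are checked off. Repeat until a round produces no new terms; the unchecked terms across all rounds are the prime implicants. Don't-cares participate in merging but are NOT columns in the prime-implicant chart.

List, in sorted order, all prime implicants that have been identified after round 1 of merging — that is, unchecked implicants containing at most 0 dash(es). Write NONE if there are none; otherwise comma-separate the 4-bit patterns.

NONE

Round 0: 0000✓ 0001✓ 0010✓ 0011✓ 0101✓ 0111✓ 1000✓ 1001✓ 1101✓ 1110✓ 1111✓
Round 1: -000✓ -001✓ -101✓ -111✓ 0-01✓ 0-11✓ 00-0✓ 00-1✓ 000-✓ 001-✓ 01-1✓ 1-01✓ 100-✓ 11-1✓ 111-
Round 2: --01 -00- -1-1 0--1 00--
PIs = {--01, -00-, -1-1, 0--1, 00--, 111-}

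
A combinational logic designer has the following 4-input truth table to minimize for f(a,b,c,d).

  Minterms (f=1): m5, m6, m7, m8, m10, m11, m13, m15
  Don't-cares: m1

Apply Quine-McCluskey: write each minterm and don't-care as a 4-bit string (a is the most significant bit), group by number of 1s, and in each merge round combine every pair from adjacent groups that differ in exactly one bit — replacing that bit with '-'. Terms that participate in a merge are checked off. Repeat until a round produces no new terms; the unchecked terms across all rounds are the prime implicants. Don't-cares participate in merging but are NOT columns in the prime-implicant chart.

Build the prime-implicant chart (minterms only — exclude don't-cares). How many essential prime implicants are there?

3

Round 0: 0001✓ 0101✓ 0110✓ 0111✓ 1000✓ 1010✓ 1011✓ 1101✓ 1111✓
Round 1: -101✓ -111✓ 0-01 01-1✓ 011- 1-11 10-0 101- 11-1✓
Round 2: -1-1
PIs = {-1-1, 0-01, 011-, 1-11, 10-0, 101-}
Coverage chart:
  m5: -1-1,0-01
  m6: 011- ←essential
  m7: -1-1,011-
  m8: 10-0 ←essential
  m10: 10-0,101-
  m11: 1-11,101-
  m13: -1-1 ←essential
  m15: -1-1,1-11
Essential: -1-1, 011-, 10-0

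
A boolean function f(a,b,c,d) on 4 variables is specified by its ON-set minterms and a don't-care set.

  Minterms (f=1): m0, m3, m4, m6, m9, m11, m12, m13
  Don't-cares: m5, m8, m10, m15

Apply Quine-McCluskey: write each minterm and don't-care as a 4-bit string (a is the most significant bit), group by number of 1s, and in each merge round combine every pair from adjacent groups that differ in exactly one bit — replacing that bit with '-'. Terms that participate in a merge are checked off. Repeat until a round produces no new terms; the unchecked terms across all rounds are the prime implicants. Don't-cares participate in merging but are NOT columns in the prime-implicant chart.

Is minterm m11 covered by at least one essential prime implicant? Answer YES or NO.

YES

size-2^0 implicants → 0000(✓)  0011(✓)  0100(✓)  0101(✓)  0110(✓)  1000(✓)  1001(✓)  1010(✓)  1011(✓)  1100(✓)  1101(✓)  1111(✓)
size-2^1 implicants → -000(✓)  -011  -100(✓)  -101(✓)  0-00(✓)  01-0  010-(✓)  1-00(✓)  1-01(✓)  1-11(✓)  10-0(✓)  10-1(✓)  100-(✓)  101-(✓)  11-1(✓)  110-(✓)
size-2^2 implicants → --00  -10-  1--1  1-0-  10--
Unchecked terms (primes): --00, -011, -10-, 01-0, 1--1, 1-0-, 10--
Minterm coverage:
  m0 ⊆ --00 [E]
  m3 ⊆ -011 [E]
  m4 ⊆ --00,-10-,01-0
  m6 ⊆ 01-0 [E]
  m9 ⊆ 1--1,1-0-,10--
  m11 ⊆ -011,1--1,10--
  m12 ⊆ --00,-10-,1-0-
  m13 ⊆ -10-,1--1,1-0-
E = {--00, -011, 01-0}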